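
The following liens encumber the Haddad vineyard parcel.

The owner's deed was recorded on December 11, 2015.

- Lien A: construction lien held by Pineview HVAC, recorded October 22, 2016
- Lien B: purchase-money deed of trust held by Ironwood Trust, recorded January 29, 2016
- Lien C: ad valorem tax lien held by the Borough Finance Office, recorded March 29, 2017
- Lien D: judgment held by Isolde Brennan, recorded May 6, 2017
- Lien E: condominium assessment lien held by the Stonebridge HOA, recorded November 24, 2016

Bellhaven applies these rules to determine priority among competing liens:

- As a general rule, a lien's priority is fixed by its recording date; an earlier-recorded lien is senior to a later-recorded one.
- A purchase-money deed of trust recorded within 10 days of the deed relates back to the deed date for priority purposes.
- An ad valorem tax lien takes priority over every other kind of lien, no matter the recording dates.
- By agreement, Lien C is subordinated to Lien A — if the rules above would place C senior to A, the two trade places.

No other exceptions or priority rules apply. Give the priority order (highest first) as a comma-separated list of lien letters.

Effective dates after the stated exceptions: B missed the 10-day window (49 days after the deed), so its recording date stands.
C is an ad valorem tax lien and takes priority over every other lien.
Among the remaining liens, by effective date: B (January 29, 2016), A (October 22, 2016), E (November 24, 2016), D (May 6, 2017).
C is senior to A before the subordination, so the two trade places.

A, B, C, E, D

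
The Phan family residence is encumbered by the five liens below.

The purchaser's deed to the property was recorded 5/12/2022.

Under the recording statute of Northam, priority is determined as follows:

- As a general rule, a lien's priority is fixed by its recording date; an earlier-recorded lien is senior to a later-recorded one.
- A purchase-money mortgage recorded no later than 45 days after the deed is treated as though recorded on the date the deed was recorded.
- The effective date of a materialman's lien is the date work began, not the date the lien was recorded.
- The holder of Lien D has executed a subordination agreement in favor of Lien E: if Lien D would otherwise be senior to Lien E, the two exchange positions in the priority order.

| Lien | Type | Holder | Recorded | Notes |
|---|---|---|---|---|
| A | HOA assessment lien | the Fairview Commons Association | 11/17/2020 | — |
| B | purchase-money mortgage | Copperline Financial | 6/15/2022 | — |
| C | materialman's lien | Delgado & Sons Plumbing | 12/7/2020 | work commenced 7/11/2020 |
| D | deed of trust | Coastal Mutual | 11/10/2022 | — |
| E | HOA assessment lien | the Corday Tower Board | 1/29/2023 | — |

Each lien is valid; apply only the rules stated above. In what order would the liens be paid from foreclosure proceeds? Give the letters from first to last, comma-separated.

C, A, B, E, D

Adjusting effective dates: B's effective date is the deed date, 5/12/2022; C is treated as recorded 7/11/2020, the work-commencement date.
By effective date: C (7/11/2020), A (11/17/2020), B (5/12/2022), D (11/10/2022), E (1/29/2023).
D is senior to E before the subordination, so the two trade places.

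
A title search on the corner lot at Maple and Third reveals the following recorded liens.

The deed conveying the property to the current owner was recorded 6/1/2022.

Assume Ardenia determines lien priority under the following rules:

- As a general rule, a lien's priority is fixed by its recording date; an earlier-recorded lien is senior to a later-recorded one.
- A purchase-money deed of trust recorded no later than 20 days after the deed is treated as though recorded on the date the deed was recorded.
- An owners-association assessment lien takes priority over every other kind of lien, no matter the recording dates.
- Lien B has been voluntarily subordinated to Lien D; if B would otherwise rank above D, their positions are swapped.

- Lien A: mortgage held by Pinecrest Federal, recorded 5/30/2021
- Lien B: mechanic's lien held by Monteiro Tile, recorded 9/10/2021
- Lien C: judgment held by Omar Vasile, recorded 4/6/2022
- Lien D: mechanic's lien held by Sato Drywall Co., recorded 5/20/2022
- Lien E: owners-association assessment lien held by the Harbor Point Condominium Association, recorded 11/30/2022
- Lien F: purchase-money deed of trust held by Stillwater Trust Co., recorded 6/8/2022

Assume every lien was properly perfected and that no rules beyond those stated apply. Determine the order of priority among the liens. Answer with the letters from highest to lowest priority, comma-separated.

E, A, D, C, B, F

Effective dates after the stated exceptions: F relates back to the deed date 6/1/2022.
E, as an owners-association assessment lien, has superpriority and ranks first.
Among the remaining liens, by effective date: A (5/30/2021), B (9/10/2021), C (4/6/2022), D (5/20/2022), F (6/1/2022).
B would otherwise be senior to D, so under the subordination agreement B and D exchange positions.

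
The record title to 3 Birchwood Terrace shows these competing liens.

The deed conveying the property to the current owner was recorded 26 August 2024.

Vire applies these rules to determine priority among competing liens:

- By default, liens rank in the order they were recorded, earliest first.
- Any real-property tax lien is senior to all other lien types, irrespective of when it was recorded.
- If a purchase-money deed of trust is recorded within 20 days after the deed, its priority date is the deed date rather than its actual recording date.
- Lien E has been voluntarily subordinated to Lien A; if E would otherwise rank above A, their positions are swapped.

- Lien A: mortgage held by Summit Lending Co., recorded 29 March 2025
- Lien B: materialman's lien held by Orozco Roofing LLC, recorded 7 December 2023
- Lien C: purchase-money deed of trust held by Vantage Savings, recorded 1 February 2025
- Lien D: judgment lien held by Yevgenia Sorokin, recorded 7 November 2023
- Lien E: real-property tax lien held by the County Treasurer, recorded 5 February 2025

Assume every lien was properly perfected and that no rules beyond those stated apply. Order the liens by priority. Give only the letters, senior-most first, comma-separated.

A, D, B, C, E

Adjusting effective dates: C was recorded 159 days after the deed — beyond 20 days — so no relation-back applies.
E, as a real-property tax lien, has superpriority and ranks first.
The other liens, earliest effective date first: D (7 November 2023), B (7 December 2023), C (1 February 2025), A (29 March 2025).
Because E would otherwise rank above A, the subordination swaps them.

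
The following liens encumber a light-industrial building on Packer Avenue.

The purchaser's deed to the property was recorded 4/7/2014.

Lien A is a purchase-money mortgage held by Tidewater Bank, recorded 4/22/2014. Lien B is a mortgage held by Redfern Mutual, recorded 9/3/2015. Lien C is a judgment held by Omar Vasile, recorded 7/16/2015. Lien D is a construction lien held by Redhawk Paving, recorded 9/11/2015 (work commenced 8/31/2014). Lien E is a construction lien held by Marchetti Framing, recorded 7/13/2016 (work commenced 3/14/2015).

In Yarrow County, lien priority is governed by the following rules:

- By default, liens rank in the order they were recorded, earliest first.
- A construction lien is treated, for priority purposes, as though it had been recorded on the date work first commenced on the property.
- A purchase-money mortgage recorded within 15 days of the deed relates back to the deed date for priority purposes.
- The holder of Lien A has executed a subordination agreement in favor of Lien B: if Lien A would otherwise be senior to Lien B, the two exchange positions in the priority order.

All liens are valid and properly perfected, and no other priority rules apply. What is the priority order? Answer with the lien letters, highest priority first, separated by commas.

B, D, E, C, A

First, effective dates: A was recorded within the 15-day window, so its effective date is the deed date 4/7/2014; D relates back to 8/31/2014 (work commenced); E's effective date is 3/14/2015, when work began.
Sorted by effective date: A (4/7/2014), D (8/31/2014), E (3/14/2015), C (7/16/2015), B (9/3/2015).
The subordination applies — A was senior to B — so A and B swap.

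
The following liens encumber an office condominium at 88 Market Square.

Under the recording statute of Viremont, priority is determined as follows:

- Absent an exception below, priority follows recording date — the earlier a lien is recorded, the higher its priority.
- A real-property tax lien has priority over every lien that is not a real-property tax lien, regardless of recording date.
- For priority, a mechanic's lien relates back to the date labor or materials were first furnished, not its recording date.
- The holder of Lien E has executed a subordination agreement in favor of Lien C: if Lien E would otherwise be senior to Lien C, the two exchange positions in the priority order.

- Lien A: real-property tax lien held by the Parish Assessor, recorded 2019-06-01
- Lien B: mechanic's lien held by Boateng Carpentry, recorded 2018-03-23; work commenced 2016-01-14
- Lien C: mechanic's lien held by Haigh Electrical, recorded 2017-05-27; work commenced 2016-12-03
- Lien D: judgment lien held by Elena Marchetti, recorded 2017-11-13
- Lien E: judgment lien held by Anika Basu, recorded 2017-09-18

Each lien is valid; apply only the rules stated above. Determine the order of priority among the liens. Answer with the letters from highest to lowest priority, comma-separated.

Adjusting effective dates: B is treated as recorded 2016-01-14, the work-commencement date; C is treated as recorded 2016-12-03, the work-commencement date.
A, as a real-property tax lien, has superpriority and ranks first.
The other liens, earliest effective date first: B (2016-01-14), C (2016-12-03), E (2017-09-18), D (2017-11-13).
Since E is not senior to C, the subordination leaves the order unchanged.

A, B, C, E, D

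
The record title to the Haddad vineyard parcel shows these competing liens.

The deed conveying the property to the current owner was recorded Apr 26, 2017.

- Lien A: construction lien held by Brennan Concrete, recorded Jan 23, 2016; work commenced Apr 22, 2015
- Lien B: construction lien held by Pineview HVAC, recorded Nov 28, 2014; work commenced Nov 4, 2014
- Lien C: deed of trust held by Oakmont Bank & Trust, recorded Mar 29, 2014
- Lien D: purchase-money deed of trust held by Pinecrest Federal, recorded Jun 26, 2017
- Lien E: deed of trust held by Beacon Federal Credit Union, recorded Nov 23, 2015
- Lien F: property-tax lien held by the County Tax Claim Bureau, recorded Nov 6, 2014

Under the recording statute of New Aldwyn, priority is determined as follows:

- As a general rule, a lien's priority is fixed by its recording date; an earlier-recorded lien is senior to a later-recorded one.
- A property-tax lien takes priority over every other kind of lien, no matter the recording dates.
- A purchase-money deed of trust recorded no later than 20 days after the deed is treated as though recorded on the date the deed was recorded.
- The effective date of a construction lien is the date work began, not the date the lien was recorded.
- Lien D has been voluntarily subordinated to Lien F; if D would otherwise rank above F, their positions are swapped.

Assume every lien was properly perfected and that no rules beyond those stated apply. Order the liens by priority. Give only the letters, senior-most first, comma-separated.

F, C, B, A, E, D

Adjusting effective dates: A is treated as recorded Apr 22, 2015, the work-commencement date; B relates back to Nov 4, 2014 (work commenced); D missed the 20-day window (61 days after the deed), so its recording date stands.
F is a property-tax lien and takes priority over every other lien.
Remaining liens by effective date: C (Mar 29, 2014), B (Nov 4, 2014), A (Apr 22, 2015), E (Nov 23, 2015), D (Jun 26, 2017).
Since D is not senior to F, the subordination leaves the order unchanged.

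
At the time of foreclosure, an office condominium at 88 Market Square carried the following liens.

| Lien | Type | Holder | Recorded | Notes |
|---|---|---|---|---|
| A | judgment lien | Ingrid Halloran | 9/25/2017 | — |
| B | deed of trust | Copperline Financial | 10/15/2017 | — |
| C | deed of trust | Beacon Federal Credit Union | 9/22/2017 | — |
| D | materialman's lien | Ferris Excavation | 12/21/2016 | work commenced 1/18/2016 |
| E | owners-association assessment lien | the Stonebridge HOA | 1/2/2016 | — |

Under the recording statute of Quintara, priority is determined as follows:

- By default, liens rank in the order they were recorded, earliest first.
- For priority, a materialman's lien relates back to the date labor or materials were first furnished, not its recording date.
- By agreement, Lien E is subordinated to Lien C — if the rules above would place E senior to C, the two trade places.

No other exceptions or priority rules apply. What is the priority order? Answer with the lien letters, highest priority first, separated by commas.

Adjusting effective dates: D relates back to 1/18/2016 (work commenced).
Ordering by effective date: E (1/2/2016), D (1/18/2016), C (9/22/2017), A (9/25/2017), B (10/15/2017).
E would otherwise be senior to C, so under the subordination agreement E and C exchange positions.

C, D, E, A, B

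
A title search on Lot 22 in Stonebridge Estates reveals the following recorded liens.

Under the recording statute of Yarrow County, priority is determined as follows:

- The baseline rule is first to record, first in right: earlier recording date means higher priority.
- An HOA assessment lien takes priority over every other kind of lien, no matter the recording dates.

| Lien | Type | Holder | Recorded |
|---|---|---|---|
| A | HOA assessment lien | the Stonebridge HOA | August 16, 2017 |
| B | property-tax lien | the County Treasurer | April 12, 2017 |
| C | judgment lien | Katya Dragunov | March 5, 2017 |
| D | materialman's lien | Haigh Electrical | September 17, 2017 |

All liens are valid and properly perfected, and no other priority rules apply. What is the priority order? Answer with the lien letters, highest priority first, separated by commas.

A, C, B, D

As an HOA assessment lien, A is senior to every other lien.
Remaining liens by effective date: C (March 5, 2017), B (April 12, 2017), D (September 17, 2017).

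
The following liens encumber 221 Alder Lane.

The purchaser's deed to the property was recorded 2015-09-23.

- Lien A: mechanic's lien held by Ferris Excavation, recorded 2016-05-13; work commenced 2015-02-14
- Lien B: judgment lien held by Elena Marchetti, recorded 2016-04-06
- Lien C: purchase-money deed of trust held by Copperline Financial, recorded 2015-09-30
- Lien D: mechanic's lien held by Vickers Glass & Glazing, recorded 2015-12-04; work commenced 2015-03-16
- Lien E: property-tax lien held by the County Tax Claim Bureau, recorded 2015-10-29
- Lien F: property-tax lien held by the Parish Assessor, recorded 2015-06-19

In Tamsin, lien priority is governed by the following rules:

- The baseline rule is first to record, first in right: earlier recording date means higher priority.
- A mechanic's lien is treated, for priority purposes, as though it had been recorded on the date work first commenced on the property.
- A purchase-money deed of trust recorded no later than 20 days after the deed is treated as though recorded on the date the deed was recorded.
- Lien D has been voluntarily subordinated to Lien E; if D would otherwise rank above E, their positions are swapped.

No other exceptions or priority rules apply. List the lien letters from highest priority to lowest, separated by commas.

First, effective dates: A relates back to 2015-02-14 (work commenced); C relates back to the deed date 2015-09-23; D's effective date is 2015-03-16, when work began.
By effective date, earliest first: A (2015-02-14), D (2015-03-16), F (2015-06-19), C (2015-09-23), E (2015-10-29), B (2016-04-06).
The subordination applies — D was senior to E — so D and E swap.

A, E, F, C, D, B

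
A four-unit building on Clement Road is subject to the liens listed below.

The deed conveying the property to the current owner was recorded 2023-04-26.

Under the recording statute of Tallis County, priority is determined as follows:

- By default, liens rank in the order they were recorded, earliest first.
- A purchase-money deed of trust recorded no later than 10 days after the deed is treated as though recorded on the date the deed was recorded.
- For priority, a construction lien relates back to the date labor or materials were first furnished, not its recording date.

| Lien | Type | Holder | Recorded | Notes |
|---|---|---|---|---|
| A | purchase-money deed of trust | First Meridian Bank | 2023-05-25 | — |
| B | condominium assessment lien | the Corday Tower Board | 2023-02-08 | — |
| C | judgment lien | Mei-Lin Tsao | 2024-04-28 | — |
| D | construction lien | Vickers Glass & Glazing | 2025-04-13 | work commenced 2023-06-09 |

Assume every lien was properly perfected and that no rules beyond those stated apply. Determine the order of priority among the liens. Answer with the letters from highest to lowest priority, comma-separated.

B, A, D, C

Effective dates: A missed the 10-day window (29 days after the deed), so its recording date stands; D relates back to 2023-06-09 (work commenced).
By effective date: B (2023-02-08), A (2023-05-25), D (2023-06-09), C (2024-04-28).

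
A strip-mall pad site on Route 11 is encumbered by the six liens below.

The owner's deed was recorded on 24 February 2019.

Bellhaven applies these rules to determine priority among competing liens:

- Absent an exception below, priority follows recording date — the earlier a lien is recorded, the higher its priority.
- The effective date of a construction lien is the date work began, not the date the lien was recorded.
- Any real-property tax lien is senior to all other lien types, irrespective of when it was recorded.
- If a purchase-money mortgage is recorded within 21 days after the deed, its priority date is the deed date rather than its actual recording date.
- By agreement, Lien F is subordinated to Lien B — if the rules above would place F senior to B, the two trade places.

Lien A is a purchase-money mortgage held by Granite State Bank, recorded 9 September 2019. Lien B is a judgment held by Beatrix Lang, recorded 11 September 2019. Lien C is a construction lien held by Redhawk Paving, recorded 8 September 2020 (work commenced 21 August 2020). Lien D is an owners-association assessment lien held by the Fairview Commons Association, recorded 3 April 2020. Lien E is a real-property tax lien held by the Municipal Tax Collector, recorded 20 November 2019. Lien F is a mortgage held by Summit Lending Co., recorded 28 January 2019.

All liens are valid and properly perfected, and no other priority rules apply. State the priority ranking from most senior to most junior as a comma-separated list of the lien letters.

Adjusting effective dates: A missed the 21-day window (197 days after the deed), so its recording date stands; C is treated as recorded 21 August 2020, the work-commencement date.
E, as a real-property tax lien, has superpriority and ranks first.
Ordering the rest by effective date: F (28 January 2019), A (9 September 2019), B (11 September 2019), D (3 April 2020), C (21 August 2020).
F is senior to B before the subordination, so the two trade places.

E, B, A, F, D, C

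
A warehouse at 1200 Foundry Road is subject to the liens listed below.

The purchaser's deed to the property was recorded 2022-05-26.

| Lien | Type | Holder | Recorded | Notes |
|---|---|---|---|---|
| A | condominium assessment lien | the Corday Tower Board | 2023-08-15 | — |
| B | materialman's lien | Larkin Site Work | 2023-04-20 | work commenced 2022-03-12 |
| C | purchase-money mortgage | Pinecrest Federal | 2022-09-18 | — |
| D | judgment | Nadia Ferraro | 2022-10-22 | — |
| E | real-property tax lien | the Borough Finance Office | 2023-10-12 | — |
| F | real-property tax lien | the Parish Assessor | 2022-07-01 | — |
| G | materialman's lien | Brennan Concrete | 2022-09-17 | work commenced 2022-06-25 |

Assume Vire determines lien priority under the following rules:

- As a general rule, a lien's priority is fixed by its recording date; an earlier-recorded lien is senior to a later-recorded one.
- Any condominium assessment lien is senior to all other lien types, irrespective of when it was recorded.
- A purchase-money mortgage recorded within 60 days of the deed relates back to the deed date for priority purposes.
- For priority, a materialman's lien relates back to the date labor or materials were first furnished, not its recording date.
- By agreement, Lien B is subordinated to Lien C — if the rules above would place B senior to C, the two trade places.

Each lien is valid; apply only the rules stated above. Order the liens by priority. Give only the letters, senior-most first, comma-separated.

Adjusting effective dates: B is treated as recorded 2022-03-12, the work-commencement date; C was recorded 115 days after the deed — beyond 60 days — so no relation-back applies; G's effective date is 2022-06-25, when work began.
A, as a condominium assessment lien, has superpriority and ranks first.
Ordering the rest by effective date: B (2022-03-12), G (2022-06-25), F (2022-07-01), C (2022-09-18), D (2022-10-22), E (2023-10-12).
The subordination applies — B was senior to C — so B and C swap.

A, C, G, F, B, D, E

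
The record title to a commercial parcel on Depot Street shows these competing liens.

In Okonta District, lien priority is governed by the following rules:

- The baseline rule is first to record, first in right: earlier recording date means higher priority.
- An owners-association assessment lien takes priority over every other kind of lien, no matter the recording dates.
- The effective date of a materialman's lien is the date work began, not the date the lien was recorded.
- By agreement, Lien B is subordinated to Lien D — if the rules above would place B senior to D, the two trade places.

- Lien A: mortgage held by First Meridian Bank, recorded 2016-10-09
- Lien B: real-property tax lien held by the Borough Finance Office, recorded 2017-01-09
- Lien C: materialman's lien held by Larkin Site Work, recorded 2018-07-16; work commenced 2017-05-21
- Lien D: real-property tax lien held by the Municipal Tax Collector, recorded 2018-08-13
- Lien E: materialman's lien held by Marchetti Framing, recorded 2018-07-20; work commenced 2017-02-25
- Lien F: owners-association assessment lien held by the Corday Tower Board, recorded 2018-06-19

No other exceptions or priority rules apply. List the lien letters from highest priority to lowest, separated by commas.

Adjusting effective dates: C relates back to 2017-05-21 (work commenced); E is treated as recorded 2017-02-25, the work-commencement date.
F is an owners-association assessment lien, so it outranks all other liens regardless of date.
Ordering the rest by effective date: A (2016-10-09), B (2017-01-09), E (2017-02-25), C (2017-05-21), D (2018-08-13).
Because B would otherwise rank above D, the subordination swaps them.

F, A, D, E, C, B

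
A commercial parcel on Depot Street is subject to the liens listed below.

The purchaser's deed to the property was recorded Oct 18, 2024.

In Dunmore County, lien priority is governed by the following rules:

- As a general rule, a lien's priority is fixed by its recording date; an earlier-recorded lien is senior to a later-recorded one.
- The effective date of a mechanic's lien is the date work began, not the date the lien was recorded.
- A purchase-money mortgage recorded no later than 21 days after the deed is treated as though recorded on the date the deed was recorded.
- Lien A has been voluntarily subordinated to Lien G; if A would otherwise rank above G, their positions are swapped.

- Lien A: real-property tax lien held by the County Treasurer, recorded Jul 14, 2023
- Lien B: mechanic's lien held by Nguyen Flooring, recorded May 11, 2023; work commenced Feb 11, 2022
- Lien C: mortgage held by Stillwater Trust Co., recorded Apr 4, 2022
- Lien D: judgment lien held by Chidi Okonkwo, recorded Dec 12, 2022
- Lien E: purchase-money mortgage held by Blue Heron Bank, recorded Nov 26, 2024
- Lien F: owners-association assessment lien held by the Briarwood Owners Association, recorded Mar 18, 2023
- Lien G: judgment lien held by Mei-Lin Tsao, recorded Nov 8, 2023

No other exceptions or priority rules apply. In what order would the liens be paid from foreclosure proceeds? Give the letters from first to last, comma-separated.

B, C, D, F, G, A, E

Adjusting effective dates: B relates back to Feb 11, 2022 (work commenced); E missed the 21-day window (39 days after the deed), so its recording date stands.
Sorted by effective date: B (Feb 11, 2022), C (Apr 4, 2022), D (Dec 12, 2022), F (Mar 18, 2023), A (Jul 14, 2023), G (Nov 8, 2023), E (Nov 26, 2024).
The subordination applies — A was senior to G — so A and G swap.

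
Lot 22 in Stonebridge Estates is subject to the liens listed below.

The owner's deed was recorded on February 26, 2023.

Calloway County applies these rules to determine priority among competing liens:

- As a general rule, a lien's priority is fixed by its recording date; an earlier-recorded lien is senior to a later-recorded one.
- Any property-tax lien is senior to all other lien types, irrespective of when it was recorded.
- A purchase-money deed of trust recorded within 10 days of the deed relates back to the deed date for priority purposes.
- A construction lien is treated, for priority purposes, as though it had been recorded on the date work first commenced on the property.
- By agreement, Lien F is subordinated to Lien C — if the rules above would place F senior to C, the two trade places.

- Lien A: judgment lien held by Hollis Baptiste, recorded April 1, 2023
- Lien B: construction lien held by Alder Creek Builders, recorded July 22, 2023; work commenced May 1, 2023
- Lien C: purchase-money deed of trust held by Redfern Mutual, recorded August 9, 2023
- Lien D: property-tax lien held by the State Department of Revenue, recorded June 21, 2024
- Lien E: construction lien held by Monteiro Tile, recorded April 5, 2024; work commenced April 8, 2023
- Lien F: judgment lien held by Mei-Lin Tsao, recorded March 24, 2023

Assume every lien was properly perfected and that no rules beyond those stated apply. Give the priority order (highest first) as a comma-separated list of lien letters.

Adjusting effective dates: B's effective date is May 1, 2023, when work began; C was recorded 164 days after the deed, outside the 10-day window, so it keeps its recording date; E is treated as recorded April 8, 2023, the work-commencement date.
D, as a property-tax lien, has superpriority and ranks first.
Among the remaining liens, by effective date: F (March 24, 2023), A (April 1, 2023), E (April 8, 2023), B (May 1, 2023), C (August 9, 2023).
Because F would otherwise rank above C, the subordination swaps them.

D, C, A, E, B, F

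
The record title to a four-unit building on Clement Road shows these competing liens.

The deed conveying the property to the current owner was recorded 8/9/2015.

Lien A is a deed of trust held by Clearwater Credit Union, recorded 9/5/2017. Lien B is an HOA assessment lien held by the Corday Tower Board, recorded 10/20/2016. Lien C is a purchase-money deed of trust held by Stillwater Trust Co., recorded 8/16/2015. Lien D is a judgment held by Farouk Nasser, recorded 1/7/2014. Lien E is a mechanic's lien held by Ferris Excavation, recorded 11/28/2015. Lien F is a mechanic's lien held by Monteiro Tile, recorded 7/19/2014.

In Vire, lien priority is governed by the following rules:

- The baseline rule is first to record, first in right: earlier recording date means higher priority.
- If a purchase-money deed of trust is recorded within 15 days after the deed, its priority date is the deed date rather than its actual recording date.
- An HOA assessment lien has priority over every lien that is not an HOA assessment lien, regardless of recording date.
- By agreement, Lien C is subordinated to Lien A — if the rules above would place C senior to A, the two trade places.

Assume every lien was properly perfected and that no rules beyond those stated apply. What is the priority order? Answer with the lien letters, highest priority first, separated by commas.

B, D, F, A, E, C

First, effective dates: C relates back to the deed date 8/9/2015.
As an HOA assessment lien, B is senior to every other lien.
Ordering the rest by effective date: D (1/7/2014), F (7/19/2014), C (8/9/2015), E (11/28/2015), A (9/5/2017).
Because C would otherwise rank above A, the subordination swaps them.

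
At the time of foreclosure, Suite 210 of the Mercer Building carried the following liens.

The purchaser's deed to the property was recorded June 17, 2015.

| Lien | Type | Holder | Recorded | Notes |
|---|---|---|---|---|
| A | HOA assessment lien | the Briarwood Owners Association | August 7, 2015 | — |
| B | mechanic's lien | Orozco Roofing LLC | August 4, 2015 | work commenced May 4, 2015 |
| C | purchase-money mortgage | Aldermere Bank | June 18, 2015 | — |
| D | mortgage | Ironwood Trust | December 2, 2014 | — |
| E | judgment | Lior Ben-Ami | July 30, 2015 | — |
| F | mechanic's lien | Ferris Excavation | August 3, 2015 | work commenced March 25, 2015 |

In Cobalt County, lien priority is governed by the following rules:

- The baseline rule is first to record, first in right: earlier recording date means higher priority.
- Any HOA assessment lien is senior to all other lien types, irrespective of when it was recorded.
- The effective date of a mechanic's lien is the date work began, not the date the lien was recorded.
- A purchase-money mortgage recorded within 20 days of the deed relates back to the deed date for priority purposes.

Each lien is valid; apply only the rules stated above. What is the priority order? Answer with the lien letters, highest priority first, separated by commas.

A, D, F, B, C, E

Effective dates after the stated exceptions: B relates back to May 4, 2015 (work commenced); C relates back to the deed date June 17, 2015; F relates back to March 25, 2015 (work commenced).
A is an HOA assessment lien, so it outranks all other liens regardless of date.
Remaining liens by effective date: D (December 2, 2014), F (March 25, 2015), B (May 4, 2015), C (June 17, 2015), E (July 30, 2015).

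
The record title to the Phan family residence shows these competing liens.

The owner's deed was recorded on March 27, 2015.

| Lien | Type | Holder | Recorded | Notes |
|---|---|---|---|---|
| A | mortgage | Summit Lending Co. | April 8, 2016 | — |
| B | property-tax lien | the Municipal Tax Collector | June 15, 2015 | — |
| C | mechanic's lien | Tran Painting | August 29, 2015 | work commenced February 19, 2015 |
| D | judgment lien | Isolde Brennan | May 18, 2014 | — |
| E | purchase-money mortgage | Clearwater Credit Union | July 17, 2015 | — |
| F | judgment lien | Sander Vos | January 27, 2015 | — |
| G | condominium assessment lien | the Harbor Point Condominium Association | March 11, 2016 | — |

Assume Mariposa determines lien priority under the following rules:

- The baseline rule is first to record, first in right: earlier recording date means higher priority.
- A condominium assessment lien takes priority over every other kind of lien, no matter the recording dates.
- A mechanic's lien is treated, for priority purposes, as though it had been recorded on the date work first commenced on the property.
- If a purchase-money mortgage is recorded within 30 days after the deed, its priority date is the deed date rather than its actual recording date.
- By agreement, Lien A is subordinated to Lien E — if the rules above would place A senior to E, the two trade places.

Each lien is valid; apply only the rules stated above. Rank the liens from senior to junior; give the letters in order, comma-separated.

First, effective dates: C's effective date is February 19, 2015, when work began; E missed the 30-day window (112 days after the deed), so its recording date stands.
G is a condominium assessment lien and takes priority over every other lien.
Ordering the rest by effective date: D (May 18, 2014), F (January 27, 2015), C (February 19, 2015), B (June 15, 2015), E (July 17, 2015), A (April 8, 2016).
A is already junior to E, so the subordination agreement changes nothing.

G, D, F, C, B, E, A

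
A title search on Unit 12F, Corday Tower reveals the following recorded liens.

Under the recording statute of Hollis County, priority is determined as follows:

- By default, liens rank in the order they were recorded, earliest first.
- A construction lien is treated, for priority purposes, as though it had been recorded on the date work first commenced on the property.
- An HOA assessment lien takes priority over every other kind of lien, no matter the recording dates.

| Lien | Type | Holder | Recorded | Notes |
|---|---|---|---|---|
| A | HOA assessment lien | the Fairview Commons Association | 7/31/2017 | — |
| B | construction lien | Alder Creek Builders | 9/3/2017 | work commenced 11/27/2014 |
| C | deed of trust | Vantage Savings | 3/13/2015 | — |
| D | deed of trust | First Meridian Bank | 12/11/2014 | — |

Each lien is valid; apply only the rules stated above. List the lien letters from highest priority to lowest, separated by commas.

A, B, D, C

First, effective dates: B's effective date is 11/27/2014, when work began.
A is an HOA assessment lien and takes priority over every other lien.
Among the remaining liens, by effective date: B (11/27/2014), D (12/11/2014), C (3/13/2015).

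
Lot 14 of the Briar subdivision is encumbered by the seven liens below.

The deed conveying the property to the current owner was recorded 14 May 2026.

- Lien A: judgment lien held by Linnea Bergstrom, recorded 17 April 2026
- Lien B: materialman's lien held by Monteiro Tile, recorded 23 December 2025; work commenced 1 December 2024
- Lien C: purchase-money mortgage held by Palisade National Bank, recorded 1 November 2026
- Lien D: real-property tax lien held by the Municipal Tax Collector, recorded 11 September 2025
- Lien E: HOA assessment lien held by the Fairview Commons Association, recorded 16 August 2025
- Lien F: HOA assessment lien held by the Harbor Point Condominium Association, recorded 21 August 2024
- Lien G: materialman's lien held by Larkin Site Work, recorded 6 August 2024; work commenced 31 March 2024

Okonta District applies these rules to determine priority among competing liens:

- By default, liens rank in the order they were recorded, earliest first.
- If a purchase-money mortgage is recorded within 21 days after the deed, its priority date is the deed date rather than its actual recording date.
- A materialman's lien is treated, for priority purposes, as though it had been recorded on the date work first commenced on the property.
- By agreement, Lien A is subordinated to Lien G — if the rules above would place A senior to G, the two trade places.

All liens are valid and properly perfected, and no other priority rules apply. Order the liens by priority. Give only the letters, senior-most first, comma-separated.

Effective dates: B is treated as recorded 1 December 2024, the work-commencement date; C was recorded 171 days after the deed — beyond 21 days — so no relation-back applies; G relates back to 31 March 2024 (work commenced).
By effective date, earliest first: G (31 March 2024), F (21 August 2024), B (1 December 2024), E (16 August 2025), D (11 September 2025), A (17 April 2026), C (1 November 2026).
A already ranks below G; the subordination has no effect.

G, F, B, E, D, A, C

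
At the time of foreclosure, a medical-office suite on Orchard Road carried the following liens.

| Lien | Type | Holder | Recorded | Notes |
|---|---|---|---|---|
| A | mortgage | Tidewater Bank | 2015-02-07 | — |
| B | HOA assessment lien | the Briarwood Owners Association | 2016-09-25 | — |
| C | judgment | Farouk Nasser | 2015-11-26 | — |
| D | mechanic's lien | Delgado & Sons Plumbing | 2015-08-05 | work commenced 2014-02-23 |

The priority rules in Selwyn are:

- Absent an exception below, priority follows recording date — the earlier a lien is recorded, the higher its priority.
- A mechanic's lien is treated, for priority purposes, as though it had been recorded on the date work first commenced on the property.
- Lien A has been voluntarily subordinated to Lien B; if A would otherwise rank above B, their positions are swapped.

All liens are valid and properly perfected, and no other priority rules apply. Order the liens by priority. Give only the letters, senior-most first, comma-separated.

Adjusting effective dates: D is treated as recorded 2014-02-23, the work-commencement date.
By effective date, earliest first: D (2014-02-23), A (2015-02-07), C (2015-11-26), B (2016-09-25).
The subordination applies — A was senior to B — so A and B swap.

D, B, C, A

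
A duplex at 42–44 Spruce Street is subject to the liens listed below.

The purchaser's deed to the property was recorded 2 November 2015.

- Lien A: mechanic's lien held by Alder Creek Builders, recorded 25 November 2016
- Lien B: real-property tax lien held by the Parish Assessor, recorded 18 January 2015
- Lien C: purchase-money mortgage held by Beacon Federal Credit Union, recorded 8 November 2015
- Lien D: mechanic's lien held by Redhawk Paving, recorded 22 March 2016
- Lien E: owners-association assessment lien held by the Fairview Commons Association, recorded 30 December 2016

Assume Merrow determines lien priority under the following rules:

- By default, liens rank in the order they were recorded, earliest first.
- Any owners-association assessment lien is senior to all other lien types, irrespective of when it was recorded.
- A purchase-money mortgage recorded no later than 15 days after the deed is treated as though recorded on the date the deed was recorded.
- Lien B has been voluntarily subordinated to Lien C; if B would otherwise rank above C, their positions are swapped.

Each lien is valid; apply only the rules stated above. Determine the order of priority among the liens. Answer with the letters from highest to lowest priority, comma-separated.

First, effective dates: C was recorded within the 15-day window, so its effective date is the deed date 2 November 2015.
E is an owners-association assessment lien, so it outranks all other liens regardless of date.
Among the remaining liens, by effective date: B (18 January 2015), C (2 November 2015), D (22 March 2016), A (25 November 2016).
B is senior to C before the subordination, so the two trade places.

E, C, B, D, A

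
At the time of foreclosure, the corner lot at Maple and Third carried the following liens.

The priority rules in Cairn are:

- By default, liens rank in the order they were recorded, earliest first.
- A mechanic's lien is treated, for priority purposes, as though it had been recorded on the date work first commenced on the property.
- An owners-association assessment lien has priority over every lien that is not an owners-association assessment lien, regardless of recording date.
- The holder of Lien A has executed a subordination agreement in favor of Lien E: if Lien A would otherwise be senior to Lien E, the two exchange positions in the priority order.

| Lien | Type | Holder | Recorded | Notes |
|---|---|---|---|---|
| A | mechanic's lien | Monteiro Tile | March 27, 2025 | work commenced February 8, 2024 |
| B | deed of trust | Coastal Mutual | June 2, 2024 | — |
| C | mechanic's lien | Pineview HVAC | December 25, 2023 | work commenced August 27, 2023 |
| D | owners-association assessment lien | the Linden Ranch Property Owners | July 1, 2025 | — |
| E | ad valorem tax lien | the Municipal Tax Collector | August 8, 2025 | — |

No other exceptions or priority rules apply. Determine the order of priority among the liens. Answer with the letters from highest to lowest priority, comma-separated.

D, C, E, B, A

Effective dates after the stated exceptions: A relates back to February 8, 2024 (work commenced); C is treated as recorded August 27, 2023, the work-commencement date.
D, as an owners-association assessment lien, has superpriority and ranks first.
Ordering the rest by effective date: C (August 27, 2023), A (February 8, 2024), B (June 2, 2024), E (August 8, 2025).
A would otherwise be senior to E, so under the subordination agreement A and E exchange positions.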